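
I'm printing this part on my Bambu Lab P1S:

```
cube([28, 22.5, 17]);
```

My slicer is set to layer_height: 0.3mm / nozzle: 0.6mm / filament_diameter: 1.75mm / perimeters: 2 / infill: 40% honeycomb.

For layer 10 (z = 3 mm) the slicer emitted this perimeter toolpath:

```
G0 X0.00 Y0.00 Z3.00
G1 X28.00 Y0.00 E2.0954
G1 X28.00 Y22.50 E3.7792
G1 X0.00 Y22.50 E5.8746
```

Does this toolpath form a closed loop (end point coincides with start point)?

no

Start point (G0): (0.00, 0.00). End point (last G1): the path does not return to the start — open.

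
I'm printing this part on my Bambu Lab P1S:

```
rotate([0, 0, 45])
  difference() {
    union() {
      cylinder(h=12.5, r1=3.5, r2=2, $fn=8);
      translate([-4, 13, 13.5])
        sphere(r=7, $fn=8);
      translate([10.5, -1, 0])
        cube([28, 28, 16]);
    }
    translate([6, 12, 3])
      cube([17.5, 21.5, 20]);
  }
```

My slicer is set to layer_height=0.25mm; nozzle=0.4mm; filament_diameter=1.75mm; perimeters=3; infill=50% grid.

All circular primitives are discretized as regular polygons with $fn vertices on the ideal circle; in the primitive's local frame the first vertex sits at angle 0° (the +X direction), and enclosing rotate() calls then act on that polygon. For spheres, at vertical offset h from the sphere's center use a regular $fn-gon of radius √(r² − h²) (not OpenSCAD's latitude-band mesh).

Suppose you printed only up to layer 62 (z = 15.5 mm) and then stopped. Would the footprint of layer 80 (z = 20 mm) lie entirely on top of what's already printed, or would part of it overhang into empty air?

entirely on top

Compare the two slices. At z = 15.5: the cone is absent (z outside [0, 12.5]); the r=7 sphere at (-4, 13) slices to a regular 8-gon of circumradius 6.708 (√(r²−h²) with h=2 from center) (area = (8/2)·6.708²·sin(360°/8) = 127.28 mm²); the cube at (10.5, -1) (footprint 28×28) is included at this height (area 784.00 mm²); Merging all regions: the 2 present regions are separate (no shared area or edge), so areas and boundary lengths simply add and each stays a separate island — area = 911.28 mm²; the 17.5×21.5 cube at (6, 12) contributes its full rectangle (area 376.25 mm²); Taking the first minus the rest: starting from the result so far (911.28 mm²), the 17.5×21.5 cube at (6, 12) partially overlaps it — only the 195.00 mm² overlap (of its 376.25 mm²) is removed, clipping the outline — area = 716.28 mm²; (whole slice rotated 45° about Z — lengths, areas and connectivity unchanged). At z = 20: the cone is absent (z outside [0, 12.5]); the r=7 sphere at (-4, 13) contributes a regular 8-gon of circumradius √(7²−6.5²) = 2.598 (area = (8/2)·2.598²·sin(360°/8) = 19.09 mm²); the cube at (10.5, -1) does not reach this height (z outside [0, 16]); Taking the union: only the r=7 sphere at (-4, 13) is present, so the union is just that shape — area = 19.09 mm²; the cube at (6, 12) is present — its section is the full 17.5×21.5 rectangle (area 376.25 mm²); Taking the first minus the rest: starting from that combined region (19.09 mm²), the 17.5×21.5 cube at (6, 12) misses the remaining region (no effect) — area = 19.09 mm²; (whole slice rotated 45° about Z — lengths, areas and connectivity unchanged). Checking containment: the cross-section at z = 20 is a subset of the cross-section at z = 15.5.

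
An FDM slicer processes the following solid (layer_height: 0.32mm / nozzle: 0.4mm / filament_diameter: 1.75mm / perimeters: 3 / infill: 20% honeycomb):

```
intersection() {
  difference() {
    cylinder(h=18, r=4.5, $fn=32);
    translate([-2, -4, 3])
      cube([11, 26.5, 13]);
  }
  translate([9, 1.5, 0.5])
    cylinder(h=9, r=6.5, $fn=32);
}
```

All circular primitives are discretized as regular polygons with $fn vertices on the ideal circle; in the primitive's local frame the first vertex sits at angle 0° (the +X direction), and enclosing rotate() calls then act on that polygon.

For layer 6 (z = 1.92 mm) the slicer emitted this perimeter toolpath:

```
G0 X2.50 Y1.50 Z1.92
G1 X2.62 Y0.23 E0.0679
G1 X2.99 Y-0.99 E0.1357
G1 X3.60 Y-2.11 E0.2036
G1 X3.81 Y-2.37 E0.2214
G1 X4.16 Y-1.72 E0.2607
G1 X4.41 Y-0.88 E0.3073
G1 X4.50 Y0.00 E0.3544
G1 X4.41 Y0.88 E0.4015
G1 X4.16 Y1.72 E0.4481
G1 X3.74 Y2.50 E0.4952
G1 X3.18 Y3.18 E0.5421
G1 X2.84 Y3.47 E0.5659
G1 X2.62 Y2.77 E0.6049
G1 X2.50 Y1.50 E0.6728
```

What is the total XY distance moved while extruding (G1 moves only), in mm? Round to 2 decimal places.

Sum the Euclidean lengths of each G1 segment: total = 12.64 mm.

12.64 mm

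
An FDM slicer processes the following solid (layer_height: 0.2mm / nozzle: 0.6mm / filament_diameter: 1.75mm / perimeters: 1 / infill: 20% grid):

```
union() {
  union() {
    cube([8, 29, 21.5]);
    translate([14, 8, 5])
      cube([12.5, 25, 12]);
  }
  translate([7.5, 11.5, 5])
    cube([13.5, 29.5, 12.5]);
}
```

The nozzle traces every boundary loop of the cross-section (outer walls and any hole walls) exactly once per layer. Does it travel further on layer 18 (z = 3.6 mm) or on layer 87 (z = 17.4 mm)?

layer 87 (z = 17.4 mm)

Layer 18 (z = 3.6): the 8×29 cube contributes its full rectangle (perimeter 74.00 mm); the cube at (14, 8) is absent (z outside [5, 17]); Merging all regions: only the 8×29 cube is present, so the union is just that shape — boundary = 74.00 mm; the cube at (7.5, 11.5) does not reach this height (z outside [5, 17.5]); Merging all regions: only the result so far is present, so the union is just that shape — boundary = 74.00 mm. So its perimeter = 74.00 mm. Layer 87 (z = 17.4): the cube is present — its section is the full 8×29 rectangle (perimeter 74.00 mm); the cube at (14, 8) does not reach this height (z outside [5, 17]); Combining (union): only the 8×29 cube is present, so the union is just that shape — boundary = 74.00 mm; the cube at (7.5, 11.5) (footprint 13.5×29.5) is included at this height (perimeter 86.00 mm); Combining (union): the regions partially overlap (shared area 8.75 mm²), so the edge portions inside another operand are dropped and the merged outline is re-measured after clipping — boundary = 124.00 mm. So its perimeter = 124.00 mm. Layer 87 is larger (124.00 vs 74.00 mm).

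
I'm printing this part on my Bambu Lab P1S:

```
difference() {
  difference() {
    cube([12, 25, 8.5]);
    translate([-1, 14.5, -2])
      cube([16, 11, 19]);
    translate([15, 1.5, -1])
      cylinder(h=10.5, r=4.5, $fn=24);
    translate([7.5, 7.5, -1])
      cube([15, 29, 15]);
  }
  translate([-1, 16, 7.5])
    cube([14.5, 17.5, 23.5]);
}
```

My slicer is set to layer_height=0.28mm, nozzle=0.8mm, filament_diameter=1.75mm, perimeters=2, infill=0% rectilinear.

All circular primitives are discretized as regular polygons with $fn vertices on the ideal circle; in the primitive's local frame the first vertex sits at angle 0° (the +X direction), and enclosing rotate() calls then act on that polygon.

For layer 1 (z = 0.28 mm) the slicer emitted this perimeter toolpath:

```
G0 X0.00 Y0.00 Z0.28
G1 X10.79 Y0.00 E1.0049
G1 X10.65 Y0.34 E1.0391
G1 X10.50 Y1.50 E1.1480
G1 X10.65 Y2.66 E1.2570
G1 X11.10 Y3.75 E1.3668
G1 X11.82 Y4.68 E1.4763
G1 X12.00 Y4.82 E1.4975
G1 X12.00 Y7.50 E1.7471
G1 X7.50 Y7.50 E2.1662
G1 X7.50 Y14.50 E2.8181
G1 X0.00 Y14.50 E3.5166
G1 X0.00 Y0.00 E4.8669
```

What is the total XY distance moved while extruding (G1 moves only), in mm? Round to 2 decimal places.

Sum the Euclidean lengths of each G1 segment: total = 52.26 mm.

52.26 mm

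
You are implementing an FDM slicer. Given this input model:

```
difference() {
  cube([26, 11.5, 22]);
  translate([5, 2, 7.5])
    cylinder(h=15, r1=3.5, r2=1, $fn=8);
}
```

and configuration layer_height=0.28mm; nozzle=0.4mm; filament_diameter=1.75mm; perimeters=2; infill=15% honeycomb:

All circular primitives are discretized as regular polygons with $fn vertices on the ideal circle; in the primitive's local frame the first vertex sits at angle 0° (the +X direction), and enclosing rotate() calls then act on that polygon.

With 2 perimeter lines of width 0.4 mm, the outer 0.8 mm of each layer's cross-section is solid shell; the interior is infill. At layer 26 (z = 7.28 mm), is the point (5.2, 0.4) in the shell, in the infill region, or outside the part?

At z = 7.28 mm: the cube is present — its section is the full 26×11.5 rectangle; the cone at (5, 2) does not reach this height (z outside [7.5, 22.5]); After the difference (first − rest): none of the subtracted shapes is present at this height, so the 26×11.5 cube is unchanged — 1 connected region. Overall, the cross-section is a single solid region. The nearest boundary edge runs (0.00, 0.00)→(26.00, 0.00); distance from the point to it = 0.40 mm. The point is inside the cross-section, 0.40 mm from the nearest boundary — within the 0.8 mm shell band (2 × 0.4).

shell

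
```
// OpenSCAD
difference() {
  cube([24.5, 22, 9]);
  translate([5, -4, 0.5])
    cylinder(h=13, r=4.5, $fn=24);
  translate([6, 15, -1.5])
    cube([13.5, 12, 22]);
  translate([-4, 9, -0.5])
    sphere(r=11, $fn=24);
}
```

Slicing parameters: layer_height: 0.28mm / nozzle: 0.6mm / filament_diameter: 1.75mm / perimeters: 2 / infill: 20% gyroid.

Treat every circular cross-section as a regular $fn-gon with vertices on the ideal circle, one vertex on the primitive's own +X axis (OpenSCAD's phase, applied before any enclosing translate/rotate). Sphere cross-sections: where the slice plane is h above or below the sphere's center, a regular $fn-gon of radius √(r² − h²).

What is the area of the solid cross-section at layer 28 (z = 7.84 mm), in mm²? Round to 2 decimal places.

417.25 mm²

At z = 7.84 mm: the cube is present — its section is the full 24.5×22 rectangle (area 539.00 mm²); the r=4.5 cylinder at (5, -4) contributes a regular 24-gon of circumradius 4.5 (area = (24/2)·4.500²·sin(360°/24) = 62.89 mm²); the cube at (6, 15) is present — its section is the full 13.5×12 rectangle (area 162.00 mm²); the sphere at (-4, 9): section is a regular 24-gon, circumradius = √(r²−h²) = √(11²−8.34²) = 7.172 (area = (24/2)·7.172²·sin(360°/24) = 159.78 mm²); After the difference (first − rest): starting from the 24.5×22 cube (539.00 mm²), the r=4.5 cylinder at (5, -4) partially overlaps it — only the 1.28 mm² overlap (of its 62.89 mm²) is removed, clipping the outline; the 13.5×12 cube at (6, 15) partially overlaps it — only the 94.50 mm² overlap (of its 162.00 mm²) is removed, clipping the outline; the r=11 sphere at (-4, 9) partially overlaps it — only the 25.97 mm² overlap (of its 159.78 mm²) is removed, clipping the outline — area = 417.25 mm². Overall, the cross-section is a single solid region. Net area = 417.25 mm².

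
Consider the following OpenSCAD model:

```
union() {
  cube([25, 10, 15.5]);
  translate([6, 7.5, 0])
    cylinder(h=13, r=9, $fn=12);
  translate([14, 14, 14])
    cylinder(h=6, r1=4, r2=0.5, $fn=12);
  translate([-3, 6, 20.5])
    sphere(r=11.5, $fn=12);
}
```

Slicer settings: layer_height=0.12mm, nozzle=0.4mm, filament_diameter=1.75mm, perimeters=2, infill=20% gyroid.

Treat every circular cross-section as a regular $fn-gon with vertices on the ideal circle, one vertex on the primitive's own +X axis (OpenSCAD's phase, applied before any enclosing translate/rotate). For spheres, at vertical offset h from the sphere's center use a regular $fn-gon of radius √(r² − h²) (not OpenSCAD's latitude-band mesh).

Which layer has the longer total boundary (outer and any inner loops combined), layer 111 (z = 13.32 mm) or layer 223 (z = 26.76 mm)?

layer 111 (z = 13.32 mm)

Layer 111 (z = 13.32): the 25×10 cube contributes its full rectangle (perimeter 70.00 mm); the cylinder at (6, 7.5) is not intersected at this z (z outside [0, 13]); the cone at (14, 14) is not intersected at this z (z outside [14, 20]); the sphere at (-3, 6): section is a regular 12-gon, circumradius = √(r²−h²) = √(11.5²−7.18²) = 8.983 (perimeter = 2·12·8.983·sin(180°/12) = 55.80 mm); Merging all regions: the regions partially overlap (shared area 52.03 mm²), so the edge portions inside another operand are dropped and the merged outline is re-measured after clipping — boundary = 96.69 mm. So its perimeter = 96.69 mm. Layer 223 (z = 26.76): the cube is not intersected at this z (z outside [0, 15.5]); the cylinder at (6, 7.5) is not intersected at this z (z outside [0, 13]); the cone at (14, 14) is absent (z outside [14, 20]); the r=11.5 sphere at (-3, 6) slices to a regular 12-gon of circumradius 9.647 (√(r²−h²) with h=6.26 from center) (perimeter = 2·12·9.647·sin(180°/12) = 59.92 mm); Combining (union): only the r=11.5 sphere at (-3, 6) is present, so the union is just that shape — boundary = 59.92 mm. So its perimeter = 59.92 mm. Layer 111 is larger (96.69 vs 59.92 mm).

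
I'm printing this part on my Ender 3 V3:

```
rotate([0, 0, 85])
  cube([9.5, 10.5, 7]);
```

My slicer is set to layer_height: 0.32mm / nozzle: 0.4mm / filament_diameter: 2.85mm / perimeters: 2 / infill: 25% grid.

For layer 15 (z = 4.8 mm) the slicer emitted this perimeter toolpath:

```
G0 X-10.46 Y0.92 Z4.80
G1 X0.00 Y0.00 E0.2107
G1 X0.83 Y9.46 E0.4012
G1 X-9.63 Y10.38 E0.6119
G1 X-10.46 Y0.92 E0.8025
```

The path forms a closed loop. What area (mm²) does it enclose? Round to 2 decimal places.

Apply the shoelace formula to the sequence of (X, Y) vertices; enclosed area = 99.72 mm².

99.72 mm²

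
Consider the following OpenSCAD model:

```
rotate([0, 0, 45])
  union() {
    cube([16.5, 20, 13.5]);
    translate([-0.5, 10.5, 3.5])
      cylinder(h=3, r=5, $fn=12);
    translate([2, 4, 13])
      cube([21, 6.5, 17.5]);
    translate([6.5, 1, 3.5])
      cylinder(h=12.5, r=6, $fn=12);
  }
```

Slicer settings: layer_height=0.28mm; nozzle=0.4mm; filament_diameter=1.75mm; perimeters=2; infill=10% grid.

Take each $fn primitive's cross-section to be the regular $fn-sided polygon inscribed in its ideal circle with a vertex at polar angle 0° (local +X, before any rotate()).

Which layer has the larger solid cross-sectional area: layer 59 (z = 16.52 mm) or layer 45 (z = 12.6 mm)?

layer 45 (z = 12.6 mm)

Layer 59 (z = 16.52): the cube is not intersected at this z (z outside [0, 13.5]); the cylinder at (-0.5, 10.5) does not reach this height (z outside [3.5, 6.5]); the cube at (2, 4) is present — its section is the full 21×6.5 rectangle (area 136.50 mm²); the cylinder at (6.5, 1) does not reach this height (z outside [3.5, 16]); Merging all regions: only the 21×6.5 cube at (2, 4) is present, so the union is just that shape — area = 136.50 mm²; (rotated 45° about Z; rotation is an isometry so areas/perimeters/island counts are preserved). So its area = 136.50 mm². Layer 45 (z = 12.6): the 16.5×20 cube contributes its full rectangle (area 330.00 mm²); the cylinder at (-0.5, 10.5) is absent (z outside [3.5, 6.5]); the cube at (2, 4) does not reach this height (z outside [13, 30.5]); the cylinder at (6.5, 1): section is a regular 12-gon, circumradius r=6 (area = (12/2)·6.000²·sin(360°/12) = 108.00 mm²); Merging all regions: the regions partially overlap — summed areas 438.00 mm² minus the doubly-counted overlap 65.73 mm² gives 372.27 mm² — area = 372.27 mm²; (rotated 45° about Z; rotation is an isometry so areas/perimeters/island counts are preserved). So its area = 372.27 mm². Layer 45 is larger (372.27 vs 136.50 mm²).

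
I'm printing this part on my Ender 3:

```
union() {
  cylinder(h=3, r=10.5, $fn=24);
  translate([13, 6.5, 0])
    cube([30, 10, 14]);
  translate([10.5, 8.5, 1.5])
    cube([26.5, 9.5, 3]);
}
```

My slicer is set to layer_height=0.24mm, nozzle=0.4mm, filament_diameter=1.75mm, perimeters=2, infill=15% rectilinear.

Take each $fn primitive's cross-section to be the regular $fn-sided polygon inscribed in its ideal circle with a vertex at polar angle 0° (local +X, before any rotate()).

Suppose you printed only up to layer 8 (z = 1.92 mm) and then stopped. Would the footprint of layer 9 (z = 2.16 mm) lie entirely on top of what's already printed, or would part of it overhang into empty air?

entirely on top

Compare the two slices. At z = 1.92: the cylinder: section is a regular 24-gon, circumradius r=10.5 (area = (24/2)·10.500²·sin(360°/24) = 342.42 mm²); the cube at (13, 6.5) is present — its section is the full 30×10 rectangle (area 300.00 mm²); the cube at (10.5, 8.5) (footprint 26.5×9.5) is included at this height (area 251.75 mm²); Taking the union: the regions partially overlap — summed areas 894.17 mm² minus the doubly-counted overlap 192.00 mm² gives 702.17 mm² — area = 702.17 mm². At z = 2.16: the r=10.5 cylinder contributes a regular 24-gon of circumradius 10.5 (area = (24/2)·10.500²·sin(360°/24) = 342.42 mm²); the 30×10 cube at (13, 6.5) contributes its full rectangle (area 300.00 mm²); the cube at (10.5, 8.5) (footprint 26.5×9.5) is included at this height (area 251.75 mm²); Combining (union): the regions partially overlap — summed areas 894.17 mm² minus the doubly-counted overlap 192.00 mm² gives 702.17 mm² — area = 702.17 mm². Checking containment: the cross-section at z = 2.16 is a subset of the cross-section at z = 1.92.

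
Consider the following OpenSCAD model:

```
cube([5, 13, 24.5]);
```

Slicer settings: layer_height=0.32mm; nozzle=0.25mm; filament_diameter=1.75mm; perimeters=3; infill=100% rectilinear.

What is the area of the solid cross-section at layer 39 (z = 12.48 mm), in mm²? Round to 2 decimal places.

At z = 12.48 mm: the cube (footprint 5×13) is included at this height (area 65.00 mm²). Overall, the cross-section is a single solid region. Net area = 65.00 mm².

65.00 mm²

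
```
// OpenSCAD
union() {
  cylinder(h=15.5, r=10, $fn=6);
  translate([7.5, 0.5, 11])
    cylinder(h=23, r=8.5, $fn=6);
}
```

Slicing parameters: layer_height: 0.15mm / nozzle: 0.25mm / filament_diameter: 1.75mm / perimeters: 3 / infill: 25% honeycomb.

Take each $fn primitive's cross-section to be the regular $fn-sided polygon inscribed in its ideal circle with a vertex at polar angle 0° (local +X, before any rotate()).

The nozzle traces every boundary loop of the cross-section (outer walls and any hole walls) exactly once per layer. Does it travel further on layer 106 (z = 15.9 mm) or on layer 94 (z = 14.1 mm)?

Layer 106 (z = 15.9): the cylinder is not intersected at this z (z outside [0, 15.5]); the r=8.5 cylinder at (7.5, 0.5) gives a regular 6-gon of circumradius 8.5 (constant along its height) (perimeter = 2·6·8.500·sin(180°/6) = 51.00 mm); Taking the union: only the r=8.5 cylinder at (7.5, 0.5) is present, so the union is just that shape — boundary = 51.00 mm. So its perimeter = 51.00 mm. Layer 94 (z = 14.1): the r=10 cylinder contributes a regular 6-gon of circumradius 10 (perimeter = 2·6·10.000·sin(180°/6) = 60.00 mm); the r=8.5 cylinder at (7.5, 0.5) gives a regular 6-gon of circumradius 8.5 (constant along its height) (perimeter = 2·6·8.500·sin(180°/6) = 51.00 mm); Taking the union: the regions partially overlap (shared area 99.23 mm²), so the edge portions inside another operand are dropped and the merged outline is re-measured after clipping — boundary = 72.00 mm. So its perimeter = 72.00 mm. Layer 94 is larger (72.00 vs 51.00 mm).

layer 94 (z = 14.1 mm)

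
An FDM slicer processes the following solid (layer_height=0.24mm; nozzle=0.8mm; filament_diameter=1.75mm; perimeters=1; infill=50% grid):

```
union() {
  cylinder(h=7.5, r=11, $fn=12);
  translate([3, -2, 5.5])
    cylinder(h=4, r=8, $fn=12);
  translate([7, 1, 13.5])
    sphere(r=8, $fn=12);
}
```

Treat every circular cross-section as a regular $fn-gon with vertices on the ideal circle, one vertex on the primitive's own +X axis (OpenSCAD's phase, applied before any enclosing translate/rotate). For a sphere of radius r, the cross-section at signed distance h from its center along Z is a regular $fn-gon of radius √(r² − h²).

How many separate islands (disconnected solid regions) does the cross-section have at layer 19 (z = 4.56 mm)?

1

At z = 4.56 mm: the r=11 cylinder contributes a regular 12-gon of circumradius 11; the cylinder at (3, -2) does not reach this height (z outside [5.5, 9.5]); the sphere at (7, 1) is not intersected at this z (|z−center|=8.940 > r=8); Combining (union): only the r=11 cylinder is present, so the union is just that shape — 1 connected region. Overall, the cross-section is a single solid region. Island count = 1.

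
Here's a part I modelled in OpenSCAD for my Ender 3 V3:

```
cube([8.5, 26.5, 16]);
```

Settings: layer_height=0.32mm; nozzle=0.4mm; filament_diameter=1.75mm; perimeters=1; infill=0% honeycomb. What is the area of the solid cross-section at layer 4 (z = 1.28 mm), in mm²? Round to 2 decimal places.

225.25 mm²

At z = 1.28 mm: the cube is present — its section is the full 8.5×26.5 rectangle (area 225.25 mm²). Overall, the cross-section is a single solid region. Net area = 225.25 mm².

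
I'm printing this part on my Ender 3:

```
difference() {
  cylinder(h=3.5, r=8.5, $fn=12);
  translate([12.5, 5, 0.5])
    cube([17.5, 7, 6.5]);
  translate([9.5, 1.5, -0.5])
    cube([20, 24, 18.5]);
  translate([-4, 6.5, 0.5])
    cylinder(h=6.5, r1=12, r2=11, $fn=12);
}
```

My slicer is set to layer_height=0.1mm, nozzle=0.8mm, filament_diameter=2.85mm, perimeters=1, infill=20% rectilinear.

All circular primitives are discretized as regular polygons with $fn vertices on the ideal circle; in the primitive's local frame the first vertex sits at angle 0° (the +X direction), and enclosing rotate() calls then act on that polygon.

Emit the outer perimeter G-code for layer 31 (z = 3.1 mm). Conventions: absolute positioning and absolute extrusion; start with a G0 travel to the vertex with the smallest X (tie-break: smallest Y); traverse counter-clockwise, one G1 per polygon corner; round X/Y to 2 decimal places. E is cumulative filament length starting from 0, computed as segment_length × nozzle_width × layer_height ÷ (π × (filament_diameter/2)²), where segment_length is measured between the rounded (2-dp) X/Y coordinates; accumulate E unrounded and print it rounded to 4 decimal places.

At z = 3.1 mm: the cylinder: section is a regular 12-gon, circumradius r=8.5; the 17.5×7 cube at (12.5, 5) contributes its full rectangle; the cube at (9.5, 1.5) (footprint 20×24) is included at this height; the cone at (-4, 6.5): at t=0.400 of its height the radius interpolates to r₁+(r₂−r₁)t = 11.600, giving a regular 12-gon of that circumradius; After the difference (first − rest): starting from the r=8.5 cylinder, the 17.5×7 cube at (12.5, 5) misses the remaining region (no effect); the 20×24 cube at (9.5, 1.5) misses the remaining region (no effect); the cone at (-4, 6.5) partially overlaps it — only the 151.16 mm² overlap (of its 403.68 mm²) is removed, clipping the outline — 1 connected region. The outline is a single polygon with 12 vertices. Extrusion per mm of travel: 0.8 × 0.1 / (π × 1.425²) = 0.012540. Accumulating E over each segment gives final E = 0.5812.

G0 X-7.38 Y-4.20 Z3.10
G1 X-7.36 Y-4.25 E0.0007
G1 X-4.25 Y-7.36 E0.0558
G1 X0.00 Y-8.50 E0.1110
G1 X4.25 Y-7.36 E0.1662
G1 X7.36 Y-4.25 E0.2213
G1 X8.50 Y0.00 E0.2765
G1 X7.36 Y4.25 E0.3317
G1 X7.07 Y4.54 E0.3369
G1 X6.05 Y0.70 E0.3867
G1 X1.80 Y-3.55 E0.4620
G1 X-4.00 Y-5.10 E0.5373
G1 X-7.38 Y-4.20 E0.5812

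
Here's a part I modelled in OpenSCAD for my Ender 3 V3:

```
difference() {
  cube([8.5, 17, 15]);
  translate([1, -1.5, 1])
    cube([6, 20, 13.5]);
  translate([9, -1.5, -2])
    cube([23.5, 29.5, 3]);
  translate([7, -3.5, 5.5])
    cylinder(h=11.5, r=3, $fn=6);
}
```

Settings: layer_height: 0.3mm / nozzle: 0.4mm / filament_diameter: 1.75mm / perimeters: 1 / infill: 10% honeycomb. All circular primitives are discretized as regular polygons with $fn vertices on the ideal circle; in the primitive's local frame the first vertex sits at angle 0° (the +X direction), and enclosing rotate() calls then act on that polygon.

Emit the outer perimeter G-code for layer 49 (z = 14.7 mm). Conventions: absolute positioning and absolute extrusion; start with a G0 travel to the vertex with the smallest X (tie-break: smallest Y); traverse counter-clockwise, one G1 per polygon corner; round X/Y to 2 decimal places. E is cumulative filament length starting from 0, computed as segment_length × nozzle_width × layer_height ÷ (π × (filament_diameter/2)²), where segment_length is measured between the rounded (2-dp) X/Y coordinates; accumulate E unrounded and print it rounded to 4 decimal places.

At z = 14.7 mm: the 8.5×17 cube contributes its full rectangle; the cube at (1, -1.5) is absent (z outside [1, 14.5]); the cube at (9, -1.5) is not intersected at this z (z outside [-2, 1]); the cylinder at (7, -3.5): section is a regular 6-gon, circumradius r=3; After the difference (first − rest): starting from the 8.5×17 cube, the r=3 cylinder at (7, -3.5) misses the remaining region (no effect) — 1 connected region. The outline is a single polygon with 4 vertices. Extrusion per mm of travel: 0.4 × 0.3 / (π × 0.875²) = 0.049890. Accumulating E over each segment gives final E = 2.5444.

G0 X0.00 Y0.00 Z14.70
G1 X8.50 Y0.00 E0.4241
G1 X8.50 Y17.00 E1.2722
G1 X0.00 Y17.00 E1.6963
G1 X0.00 Y0.00 E2.5444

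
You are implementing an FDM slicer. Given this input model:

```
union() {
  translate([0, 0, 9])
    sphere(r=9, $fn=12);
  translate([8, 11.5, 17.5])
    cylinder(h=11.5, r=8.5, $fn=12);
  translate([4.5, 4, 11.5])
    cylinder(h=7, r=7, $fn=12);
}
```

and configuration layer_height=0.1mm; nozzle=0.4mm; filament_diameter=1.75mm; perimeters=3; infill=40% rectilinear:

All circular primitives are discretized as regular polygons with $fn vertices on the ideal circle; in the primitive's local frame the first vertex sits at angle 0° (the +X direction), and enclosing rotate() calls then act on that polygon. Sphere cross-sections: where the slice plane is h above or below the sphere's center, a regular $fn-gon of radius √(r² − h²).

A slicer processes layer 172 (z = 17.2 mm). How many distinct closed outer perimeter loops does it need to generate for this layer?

At z = 17.2 mm: the r=9 sphere contributes a regular 12-gon of circumradius √(9²−8.2²) = 3.709; the cylinder at (8, 11.5) is not intersected at this z (z outside [17.5, 29]); the r=7 cylinder at (4.5, 4) contributes a regular 12-gon of circumradius 7; Merging all regions: the regions partially overlap (shared area 24.14 mm²), so overlapping operands fuse into one piece — 1 connected region. The result has 1 disconnected region.

1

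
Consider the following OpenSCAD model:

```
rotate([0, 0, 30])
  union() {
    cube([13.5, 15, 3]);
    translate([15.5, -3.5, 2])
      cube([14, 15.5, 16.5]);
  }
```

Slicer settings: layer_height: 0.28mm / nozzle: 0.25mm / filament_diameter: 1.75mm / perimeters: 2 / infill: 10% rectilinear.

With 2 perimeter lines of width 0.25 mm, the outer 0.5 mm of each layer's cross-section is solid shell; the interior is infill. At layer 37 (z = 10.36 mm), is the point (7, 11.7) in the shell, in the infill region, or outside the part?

outside

At z = 10.36 mm: the cube is absent (z outside [0, 3]); the 14×15.5 cube at (15.5, -3.5) contributes its full rectangle; Merging all regions: only the 14×15.5 cube at (15.5, -3.5) is present, so the union is just that shape — 1 connected region; (whole slice rotated 30° about Z — lengths, areas and connectivity unchanged). Overall, the cross-section is a single solid region. Undo the 30° rotation: the query point maps to (11.912, 6.632) in the un-rotated model frame. The nearest boundary edge runs (15.50, 12.00)→(15.50, -3.50); distance from the point to it = 3.59 mm. The point is not inside any of the regions above, so it lies outside the cross-section (3.59 mm from the nearest boundary).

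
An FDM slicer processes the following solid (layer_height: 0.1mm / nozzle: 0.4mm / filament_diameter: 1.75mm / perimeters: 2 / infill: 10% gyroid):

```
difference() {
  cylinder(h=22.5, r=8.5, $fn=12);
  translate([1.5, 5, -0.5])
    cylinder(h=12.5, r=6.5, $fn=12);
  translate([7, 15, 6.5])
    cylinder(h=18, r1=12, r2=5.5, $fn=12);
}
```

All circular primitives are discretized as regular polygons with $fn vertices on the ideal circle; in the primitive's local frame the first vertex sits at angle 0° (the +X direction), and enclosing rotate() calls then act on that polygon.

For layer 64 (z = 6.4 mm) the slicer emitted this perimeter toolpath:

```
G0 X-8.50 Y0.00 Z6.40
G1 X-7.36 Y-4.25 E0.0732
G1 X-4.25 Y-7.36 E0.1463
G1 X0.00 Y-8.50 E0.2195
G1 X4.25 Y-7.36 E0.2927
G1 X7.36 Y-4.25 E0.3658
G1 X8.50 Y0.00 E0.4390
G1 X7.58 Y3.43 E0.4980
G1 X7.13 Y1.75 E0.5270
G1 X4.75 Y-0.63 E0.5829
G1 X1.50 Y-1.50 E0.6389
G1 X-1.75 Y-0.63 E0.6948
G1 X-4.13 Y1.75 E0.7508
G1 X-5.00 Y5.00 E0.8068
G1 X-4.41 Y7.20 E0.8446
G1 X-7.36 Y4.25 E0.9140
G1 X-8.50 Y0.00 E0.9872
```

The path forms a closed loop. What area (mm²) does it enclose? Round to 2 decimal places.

Apply the shoelace formula to the sequence of (X, Y) vertices; enclosed area = 125.49 mm².

125.49 mm²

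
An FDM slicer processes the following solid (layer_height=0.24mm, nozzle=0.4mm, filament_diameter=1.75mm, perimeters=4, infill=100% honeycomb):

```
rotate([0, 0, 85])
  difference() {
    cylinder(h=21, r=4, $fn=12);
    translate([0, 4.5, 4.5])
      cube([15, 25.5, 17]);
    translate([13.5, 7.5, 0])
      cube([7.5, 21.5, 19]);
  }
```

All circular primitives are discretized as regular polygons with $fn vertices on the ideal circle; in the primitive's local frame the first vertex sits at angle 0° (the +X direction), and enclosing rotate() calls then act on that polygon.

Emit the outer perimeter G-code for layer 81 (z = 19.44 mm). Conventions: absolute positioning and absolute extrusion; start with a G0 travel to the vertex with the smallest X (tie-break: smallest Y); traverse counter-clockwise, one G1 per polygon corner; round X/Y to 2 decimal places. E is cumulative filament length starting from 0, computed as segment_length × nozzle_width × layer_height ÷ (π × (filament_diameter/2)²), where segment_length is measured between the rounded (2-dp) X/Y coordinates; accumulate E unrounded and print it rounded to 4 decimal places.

At z = 19.44 mm: the r=4 cylinder contributes a regular 12-gon of circumradius 4; the cube at (0, 4.5) is present — its section is the full 15×25.5 rectangle; the cube at (13.5, 7.5) is absent (z outside [0, 19]); Subtracting the remaining from the first: starting from the r=4 cylinder, the 15×25.5 cube at (0, 4.5) misses the remaining region (no effect) — 1 connected region; (rotated 85° about Z; rotation is an isometry so areas/perimeters/island counts are preserved). The outline is a single polygon with 12 vertices. Extrusion per mm of travel: 0.4 × 0.24 / (π × 0.875²) = 0.039912. Accumulating E over each segment gives final E = 0.9917.

G0 X-3.98 Y0.35 Z19.44
G1 X-3.63 Y-1.69 E0.0826
G1 X-2.29 Y-3.28 E0.1656
G1 X-0.35 Y-3.98 E0.2479
G1 X1.69 Y-3.63 E0.3305
G1 X3.28 Y-2.29 E0.4135
G1 X3.98 Y-0.35 E0.4958
G1 X3.63 Y1.69 E0.5784
G1 X2.29 Y3.28 E0.6614
G1 X0.35 Y3.98 E0.7438
G1 X-1.69 Y3.63 E0.8264
G1 X-3.28 Y2.29 E0.9094
G1 X-3.98 Y0.35 E0.9917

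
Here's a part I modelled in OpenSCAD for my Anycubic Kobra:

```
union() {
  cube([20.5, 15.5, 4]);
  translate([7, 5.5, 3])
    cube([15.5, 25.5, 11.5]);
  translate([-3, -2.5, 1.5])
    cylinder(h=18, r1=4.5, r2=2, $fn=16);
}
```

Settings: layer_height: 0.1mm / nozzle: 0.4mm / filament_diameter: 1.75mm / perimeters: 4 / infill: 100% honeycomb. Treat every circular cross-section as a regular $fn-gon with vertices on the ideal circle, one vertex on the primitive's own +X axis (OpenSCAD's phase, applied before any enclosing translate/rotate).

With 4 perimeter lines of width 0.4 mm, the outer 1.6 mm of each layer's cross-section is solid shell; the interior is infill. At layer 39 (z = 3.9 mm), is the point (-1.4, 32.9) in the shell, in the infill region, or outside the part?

At z = 3.9 mm: the 20.5×15.5 cube contributes its full rectangle; the cube at (7, 5.5) is present — its section is the full 15.5×25.5 rectangle; the cone at (-3, -2.5): at t=0.133 of its height the radius interpolates to r₁+(r₂−r₁)t = 4.167, giving a regular 16-gon of that circumradius; Merging all regions: the regions partially overlap (shared area 135.04 mm²), so overlapping operands fuse into one piece — 1 connected region. Overall, the cross-section is a single solid region. The nearest boundary edge runs (7.00, 15.50)→(7.00, 31.00); distance from the point to it = 8.61 mm. The point is not inside any of the regions above, so it lies outside the cross-section (8.61 mm from the nearest boundary).

outside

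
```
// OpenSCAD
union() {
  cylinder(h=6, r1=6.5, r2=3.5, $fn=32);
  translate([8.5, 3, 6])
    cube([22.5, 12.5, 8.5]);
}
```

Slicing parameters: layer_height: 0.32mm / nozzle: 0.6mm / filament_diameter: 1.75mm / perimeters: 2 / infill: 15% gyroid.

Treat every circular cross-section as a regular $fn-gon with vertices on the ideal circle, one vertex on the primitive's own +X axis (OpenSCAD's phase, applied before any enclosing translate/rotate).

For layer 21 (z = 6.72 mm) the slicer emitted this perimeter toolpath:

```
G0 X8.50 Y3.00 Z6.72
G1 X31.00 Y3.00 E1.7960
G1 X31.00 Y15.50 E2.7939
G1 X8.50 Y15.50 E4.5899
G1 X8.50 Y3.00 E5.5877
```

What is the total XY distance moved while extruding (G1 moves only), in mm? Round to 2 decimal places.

70.00 mm

Sum the Euclidean lengths of each G1 segment: total = 70.00 mm.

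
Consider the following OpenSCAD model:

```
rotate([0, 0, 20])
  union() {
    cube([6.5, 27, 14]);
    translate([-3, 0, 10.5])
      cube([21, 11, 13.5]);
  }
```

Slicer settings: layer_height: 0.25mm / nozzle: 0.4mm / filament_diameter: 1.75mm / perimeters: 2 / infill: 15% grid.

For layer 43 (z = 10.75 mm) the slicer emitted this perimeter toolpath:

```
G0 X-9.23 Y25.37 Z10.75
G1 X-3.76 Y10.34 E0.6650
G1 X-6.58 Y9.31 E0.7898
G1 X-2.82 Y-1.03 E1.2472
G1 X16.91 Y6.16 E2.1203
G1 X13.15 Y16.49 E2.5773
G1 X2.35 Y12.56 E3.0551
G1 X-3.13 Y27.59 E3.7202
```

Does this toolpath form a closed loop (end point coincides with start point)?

no

Start point (G0): (-9.23, 25.37). End point (last G1): the path does not return to the start — open.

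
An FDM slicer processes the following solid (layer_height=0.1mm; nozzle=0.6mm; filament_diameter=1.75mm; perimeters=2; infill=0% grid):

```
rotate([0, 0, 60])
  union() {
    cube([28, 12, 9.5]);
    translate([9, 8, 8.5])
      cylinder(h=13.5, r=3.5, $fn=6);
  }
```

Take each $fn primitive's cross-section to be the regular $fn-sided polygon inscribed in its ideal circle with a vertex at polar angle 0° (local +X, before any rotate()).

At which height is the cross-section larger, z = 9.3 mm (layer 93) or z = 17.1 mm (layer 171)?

layer 93 (z = 9.3 mm)

Layer 93 (z = 9.3): the cube (footprint 28×12) is included at this height (area 336.00 mm²); the r=3.5 cylinder at (9, 8) gives a regular 6-gon of circumradius 3.5 (constant along its height) (area = (6/2)·3.500²·sin(360°/6) = 31.83 mm²); Taking the union: the r=3.5 cylinder at (9, 8) lies entirely inside the 28×12 cube, so the union is just the 28×12 cube — area = 336.00 mm²; (rotated 60° about Z; rotation is an isometry so areas/perimeters/island counts are preserved). So its area = 336.00 mm². Layer 171 (z = 17.1): the cube is absent (z outside [0, 9.5]); the r=3.5 cylinder at (9, 8) gives a regular 6-gon of circumradius 3.5 (constant along its height) (area = (6/2)·3.500²·sin(360°/6) = 31.83 mm²); Combining (union): only the r=3.5 cylinder at (9, 8) is present, so the union is just that shape — area = 31.83 mm²; (whole slice rotated 60° about Z — lengths, areas and connectivity unchanged). So its area = 31.83 mm². Layer 93 is larger (336.00 vs 31.83 mm²).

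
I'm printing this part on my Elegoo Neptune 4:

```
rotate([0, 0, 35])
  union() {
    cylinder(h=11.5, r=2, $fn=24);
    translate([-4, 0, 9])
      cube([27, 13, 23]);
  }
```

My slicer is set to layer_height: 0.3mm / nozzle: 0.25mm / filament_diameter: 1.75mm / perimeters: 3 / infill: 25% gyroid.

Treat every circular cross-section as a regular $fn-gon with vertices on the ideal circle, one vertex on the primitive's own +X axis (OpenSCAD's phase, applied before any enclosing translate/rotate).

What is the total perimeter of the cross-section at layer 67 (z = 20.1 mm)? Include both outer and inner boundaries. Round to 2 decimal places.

80.00 mm

At z = 20.1 mm: the cylinder is absent (z outside [0, 11.5]); the cube at (-4, 0) (footprint 27×13) is included at this height (perimeter 80.00 mm); Combining (union): only the 27×13 cube at (-4, 0) is present, so the union is just that shape — boundary = 80.00 mm; (rotated 35° about Z; rotation is an isometry so areas/perimeters/island counts are preserved). Overall, the cross-section is a single solid region. Total boundary length (outer) = 80.00 mm.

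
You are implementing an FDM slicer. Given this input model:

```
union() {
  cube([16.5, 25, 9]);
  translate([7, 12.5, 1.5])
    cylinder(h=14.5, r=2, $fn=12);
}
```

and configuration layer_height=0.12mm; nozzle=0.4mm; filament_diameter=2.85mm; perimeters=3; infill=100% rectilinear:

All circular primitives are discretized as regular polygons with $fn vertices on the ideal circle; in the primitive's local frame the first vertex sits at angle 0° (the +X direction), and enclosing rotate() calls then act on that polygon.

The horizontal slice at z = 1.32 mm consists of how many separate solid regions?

At z = 1.32 mm: the 16.5×25 cube contributes its full rectangle; the cylinder at (7, 12.5) is absent (z outside [1.5, 16]); Combining (union): only the 16.5×25 cube is present, so the union is just that shape — 1 connected region. The result has 1 disconnected region.

1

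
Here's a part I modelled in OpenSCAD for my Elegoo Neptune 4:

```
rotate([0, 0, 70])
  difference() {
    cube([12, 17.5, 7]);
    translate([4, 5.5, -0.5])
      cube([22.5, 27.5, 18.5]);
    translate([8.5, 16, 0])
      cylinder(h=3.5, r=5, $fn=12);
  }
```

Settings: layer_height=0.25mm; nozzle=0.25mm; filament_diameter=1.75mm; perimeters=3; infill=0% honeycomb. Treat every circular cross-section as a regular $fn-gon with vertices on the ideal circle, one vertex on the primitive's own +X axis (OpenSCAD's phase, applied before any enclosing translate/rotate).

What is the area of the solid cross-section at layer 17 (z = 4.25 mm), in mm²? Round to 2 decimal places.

114.00 mm²

At z = 4.25 mm: the 12×17.5 cube contributes its full rectangle (area 210.00 mm²); the cube at (4, 5.5) (footprint 22.5×27.5) is included at this height (area 618.75 mm²); the cylinder at (8.5, 16) is absent (z outside [0, 3.5]); Subtracting the remaining from the first: starting from the 12×17.5 cube (210.00 mm²), the 22.5×27.5 cube at (4, 5.5) partially overlaps it — only the 96.00 mm² overlap (of its 618.75 mm²) is removed, clipping the outline — area = 114.00 mm²; (rotated 70° about Z; rotation is an isometry so areas/perimeters/island counts are preserved). Overall, the cross-section is a single solid region. Net area = 114.00 mm².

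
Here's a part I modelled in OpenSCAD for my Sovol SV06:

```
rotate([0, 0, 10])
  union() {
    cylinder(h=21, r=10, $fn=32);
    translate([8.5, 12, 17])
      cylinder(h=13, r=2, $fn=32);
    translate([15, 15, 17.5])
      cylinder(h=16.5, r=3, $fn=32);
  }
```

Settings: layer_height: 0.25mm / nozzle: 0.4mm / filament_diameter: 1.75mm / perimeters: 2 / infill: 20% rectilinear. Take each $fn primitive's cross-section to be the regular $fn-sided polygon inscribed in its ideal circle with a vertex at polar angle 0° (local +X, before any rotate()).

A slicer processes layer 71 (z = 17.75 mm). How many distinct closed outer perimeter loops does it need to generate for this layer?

3

At z = 17.75 mm: the r=10 cylinder contributes a regular 32-gon of circumradius 10; the cylinder at (8.5, 12): section is a regular 32-gon, circumradius r=2; the cylinder at (15, 15): section is a regular 32-gon, circumradius r=3; Combining (union): the 3 present regions are separate (no shared area or edge), so areas and boundary lengths simply add and each stays a separate island — 3 connected regions; (whole slice rotated 10° about Z — lengths, areas and connectivity unchanged). The result has 3 disconnected regions.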